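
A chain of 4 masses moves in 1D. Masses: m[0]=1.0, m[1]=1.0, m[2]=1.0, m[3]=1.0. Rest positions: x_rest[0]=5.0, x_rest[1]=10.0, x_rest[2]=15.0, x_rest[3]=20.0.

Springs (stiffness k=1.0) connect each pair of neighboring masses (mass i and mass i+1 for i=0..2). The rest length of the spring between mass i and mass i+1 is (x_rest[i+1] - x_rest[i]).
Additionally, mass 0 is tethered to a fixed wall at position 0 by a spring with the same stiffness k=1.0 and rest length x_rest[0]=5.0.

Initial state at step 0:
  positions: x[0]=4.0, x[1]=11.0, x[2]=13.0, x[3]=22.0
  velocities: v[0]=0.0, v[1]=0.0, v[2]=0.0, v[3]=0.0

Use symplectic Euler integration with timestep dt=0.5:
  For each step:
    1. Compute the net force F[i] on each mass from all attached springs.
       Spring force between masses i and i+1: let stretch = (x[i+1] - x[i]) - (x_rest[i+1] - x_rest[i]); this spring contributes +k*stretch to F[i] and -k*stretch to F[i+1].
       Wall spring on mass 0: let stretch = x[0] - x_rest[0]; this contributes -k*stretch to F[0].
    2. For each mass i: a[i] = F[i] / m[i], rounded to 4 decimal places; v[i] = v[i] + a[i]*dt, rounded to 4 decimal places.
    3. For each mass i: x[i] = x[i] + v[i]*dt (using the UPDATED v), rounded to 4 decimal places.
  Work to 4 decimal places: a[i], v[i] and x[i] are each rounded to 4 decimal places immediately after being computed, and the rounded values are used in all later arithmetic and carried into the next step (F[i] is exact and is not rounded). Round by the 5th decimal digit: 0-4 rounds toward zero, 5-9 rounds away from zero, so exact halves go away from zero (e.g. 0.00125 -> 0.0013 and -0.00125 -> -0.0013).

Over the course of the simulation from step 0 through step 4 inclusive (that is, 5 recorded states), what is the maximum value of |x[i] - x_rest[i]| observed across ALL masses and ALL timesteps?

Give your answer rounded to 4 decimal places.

Step 0: x=[4.0000 11.0000 13.0000 22.0000] v=[0.0000 0.0000 0.0000 0.0000]
Step 1: x=[4.7500 9.7500 14.7500 21.0000] v=[1.5000 -2.5000 3.5000 -2.0000]
Step 2: x=[5.5625 8.5000 16.8125 19.6875] v=[1.6250 -2.5000 4.1250 -2.6250]
Step 3: x=[5.7188 8.5938 17.5157 18.9063] v=[0.3125 0.1875 1.4063 -1.5625]
Step 4: x=[5.1641 10.1993 16.3360 19.0274] v=[-1.1094 3.2110 -2.3594 0.2422]
Max displacement = 2.5157

Answer: 2.5157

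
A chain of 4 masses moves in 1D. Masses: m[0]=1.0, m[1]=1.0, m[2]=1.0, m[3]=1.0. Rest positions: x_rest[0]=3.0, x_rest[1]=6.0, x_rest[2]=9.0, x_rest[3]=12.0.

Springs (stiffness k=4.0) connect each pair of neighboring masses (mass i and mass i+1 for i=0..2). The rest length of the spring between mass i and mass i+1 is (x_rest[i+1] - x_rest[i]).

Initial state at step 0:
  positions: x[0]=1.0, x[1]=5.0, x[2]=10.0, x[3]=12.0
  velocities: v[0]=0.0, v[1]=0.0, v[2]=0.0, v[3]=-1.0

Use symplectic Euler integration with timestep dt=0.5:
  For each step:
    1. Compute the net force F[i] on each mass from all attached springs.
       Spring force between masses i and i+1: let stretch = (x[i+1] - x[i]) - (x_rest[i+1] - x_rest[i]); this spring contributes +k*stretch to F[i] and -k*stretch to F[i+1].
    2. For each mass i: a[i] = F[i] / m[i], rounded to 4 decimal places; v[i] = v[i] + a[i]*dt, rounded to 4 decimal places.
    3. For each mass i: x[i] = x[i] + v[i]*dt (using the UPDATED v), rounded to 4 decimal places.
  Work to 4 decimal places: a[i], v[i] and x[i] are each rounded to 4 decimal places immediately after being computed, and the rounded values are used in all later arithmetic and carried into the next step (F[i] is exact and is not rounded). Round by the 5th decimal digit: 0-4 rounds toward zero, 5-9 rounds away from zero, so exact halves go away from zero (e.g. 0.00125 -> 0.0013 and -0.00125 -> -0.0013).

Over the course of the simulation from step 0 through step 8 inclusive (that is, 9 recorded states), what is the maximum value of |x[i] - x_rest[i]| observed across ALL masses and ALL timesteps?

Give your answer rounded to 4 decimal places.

Step 0: x=[1.0000 5.0000 10.0000 12.0000] v=[0.0000 0.0000 0.0000 -1.0000]
Step 1: x=[2.0000 6.0000 7.0000 12.5000] v=[2.0000 2.0000 -6.0000 1.0000]
Step 2: x=[4.0000 4.0000 8.5000 10.5000] v=[4.0000 -4.0000 3.0000 -4.0000]
Step 3: x=[3.0000 6.5000 7.5000 9.5000] v=[-2.0000 5.0000 -2.0000 -2.0000]
Step 4: x=[2.5000 6.5000 7.5000 9.5000] v=[-1.0000 0.0000 0.0000 0.0000]
Step 5: x=[3.0000 3.5000 8.5000 10.5000] v=[1.0000 -6.0000 2.0000 2.0000]
Step 6: x=[1.0000 5.0000 6.5000 12.5000] v=[-4.0000 3.0000 -4.0000 4.0000]
Step 7: x=[0.0000 4.0000 9.0000 11.5000] v=[-2.0000 -2.0000 5.0000 -2.0000]
Step 8: x=[0.0000 4.0000 9.0000 11.0000] v=[0.0000 0.0000 0.0000 -1.0000]
Max displacement = 3.0000

Answer: 3.0000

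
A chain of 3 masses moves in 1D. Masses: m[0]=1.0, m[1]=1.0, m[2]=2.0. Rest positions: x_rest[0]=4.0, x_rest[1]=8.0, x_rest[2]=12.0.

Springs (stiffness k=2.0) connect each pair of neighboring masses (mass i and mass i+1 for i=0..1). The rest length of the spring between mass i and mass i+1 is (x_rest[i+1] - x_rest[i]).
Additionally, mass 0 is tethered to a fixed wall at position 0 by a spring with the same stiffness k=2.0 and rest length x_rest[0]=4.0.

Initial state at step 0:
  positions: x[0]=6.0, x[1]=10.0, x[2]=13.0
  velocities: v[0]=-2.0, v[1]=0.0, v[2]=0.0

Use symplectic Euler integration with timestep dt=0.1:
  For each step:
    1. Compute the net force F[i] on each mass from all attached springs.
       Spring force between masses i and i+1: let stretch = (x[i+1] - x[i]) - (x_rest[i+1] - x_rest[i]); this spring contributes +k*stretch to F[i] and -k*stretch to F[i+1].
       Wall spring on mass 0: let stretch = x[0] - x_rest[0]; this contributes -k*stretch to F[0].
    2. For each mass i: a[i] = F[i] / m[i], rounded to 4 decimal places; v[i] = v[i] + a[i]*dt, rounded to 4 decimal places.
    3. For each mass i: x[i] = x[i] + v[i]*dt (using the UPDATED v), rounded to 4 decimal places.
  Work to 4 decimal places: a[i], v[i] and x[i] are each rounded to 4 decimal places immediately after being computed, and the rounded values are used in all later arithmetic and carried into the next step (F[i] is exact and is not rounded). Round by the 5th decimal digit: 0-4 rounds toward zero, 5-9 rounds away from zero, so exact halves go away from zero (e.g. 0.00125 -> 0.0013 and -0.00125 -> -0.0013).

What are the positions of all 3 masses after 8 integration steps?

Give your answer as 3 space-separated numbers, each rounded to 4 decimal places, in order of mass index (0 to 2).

Step 0: x=[6.0000 10.0000 13.0000] v=[-2.0000 0.0000 0.0000]
Step 1: x=[5.7600 9.9800 13.0100] v=[-2.4000 -0.2000 0.1000]
Step 2: x=[5.4892 9.9362 13.0297] v=[-2.7080 -0.4380 0.1970]
Step 3: x=[5.1976 9.8653 13.0585] v=[-2.9164 -0.7087 0.2877]
Step 4: x=[4.8954 9.7649 13.0953] v=[-3.0224 -1.0036 0.3684]
Step 5: x=[4.5926 9.6338 13.1388] v=[-3.0276 -1.3114 0.4354]
Step 6: x=[4.2988 9.4719 13.1873] v=[-2.9379 -1.6186 0.4849]
Step 7: x=[4.0225 9.2809 13.2386] v=[-2.7630 -1.9101 0.5134]
Step 8: x=[3.7709 9.0639 13.2904] v=[-2.5158 -2.1702 0.5176]

Answer: 3.7709 9.0639 13.2904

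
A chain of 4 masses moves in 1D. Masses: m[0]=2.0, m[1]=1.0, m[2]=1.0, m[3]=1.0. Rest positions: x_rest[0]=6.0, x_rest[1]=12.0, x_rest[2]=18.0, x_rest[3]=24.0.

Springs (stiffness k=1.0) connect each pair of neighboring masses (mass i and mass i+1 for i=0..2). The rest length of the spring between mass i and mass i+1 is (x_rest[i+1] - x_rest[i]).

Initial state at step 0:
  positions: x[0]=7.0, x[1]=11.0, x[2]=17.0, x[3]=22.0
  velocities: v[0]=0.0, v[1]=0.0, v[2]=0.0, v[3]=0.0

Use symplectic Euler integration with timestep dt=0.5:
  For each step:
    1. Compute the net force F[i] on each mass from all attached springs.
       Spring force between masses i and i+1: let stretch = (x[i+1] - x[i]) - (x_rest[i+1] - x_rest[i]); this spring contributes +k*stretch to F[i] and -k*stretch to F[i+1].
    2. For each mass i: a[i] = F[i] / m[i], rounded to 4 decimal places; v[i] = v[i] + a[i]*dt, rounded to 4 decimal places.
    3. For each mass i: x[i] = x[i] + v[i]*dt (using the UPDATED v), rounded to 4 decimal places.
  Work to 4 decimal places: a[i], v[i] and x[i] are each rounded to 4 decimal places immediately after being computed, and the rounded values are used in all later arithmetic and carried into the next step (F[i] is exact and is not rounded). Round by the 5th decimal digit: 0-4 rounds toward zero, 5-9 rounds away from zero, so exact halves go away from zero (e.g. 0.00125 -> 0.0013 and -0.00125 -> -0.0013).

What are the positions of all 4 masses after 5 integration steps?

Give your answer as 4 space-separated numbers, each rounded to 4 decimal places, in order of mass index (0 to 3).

Step 0: x=[7.0000 11.0000 17.0000 22.0000] v=[0.0000 0.0000 0.0000 0.0000]
Step 1: x=[6.7500 11.5000 16.7500 22.2500] v=[-0.5000 1.0000 -0.5000 0.5000]
Step 2: x=[6.3438 12.1250 16.5625 22.6250] v=[-0.8125 1.2500 -0.3750 0.7500]
Step 3: x=[5.9102 12.4141 16.7813 22.9844] v=[-0.8672 0.5782 0.4375 0.7188]
Step 4: x=[5.5396 12.1690 17.4591 23.2931] v=[-0.7412 -0.4902 1.3555 0.6173]
Step 5: x=[5.2477 11.5891 18.2729 23.6433] v=[-0.5839 -1.1599 1.6275 0.7003]

Answer: 5.2477 11.5891 18.2729 23.6433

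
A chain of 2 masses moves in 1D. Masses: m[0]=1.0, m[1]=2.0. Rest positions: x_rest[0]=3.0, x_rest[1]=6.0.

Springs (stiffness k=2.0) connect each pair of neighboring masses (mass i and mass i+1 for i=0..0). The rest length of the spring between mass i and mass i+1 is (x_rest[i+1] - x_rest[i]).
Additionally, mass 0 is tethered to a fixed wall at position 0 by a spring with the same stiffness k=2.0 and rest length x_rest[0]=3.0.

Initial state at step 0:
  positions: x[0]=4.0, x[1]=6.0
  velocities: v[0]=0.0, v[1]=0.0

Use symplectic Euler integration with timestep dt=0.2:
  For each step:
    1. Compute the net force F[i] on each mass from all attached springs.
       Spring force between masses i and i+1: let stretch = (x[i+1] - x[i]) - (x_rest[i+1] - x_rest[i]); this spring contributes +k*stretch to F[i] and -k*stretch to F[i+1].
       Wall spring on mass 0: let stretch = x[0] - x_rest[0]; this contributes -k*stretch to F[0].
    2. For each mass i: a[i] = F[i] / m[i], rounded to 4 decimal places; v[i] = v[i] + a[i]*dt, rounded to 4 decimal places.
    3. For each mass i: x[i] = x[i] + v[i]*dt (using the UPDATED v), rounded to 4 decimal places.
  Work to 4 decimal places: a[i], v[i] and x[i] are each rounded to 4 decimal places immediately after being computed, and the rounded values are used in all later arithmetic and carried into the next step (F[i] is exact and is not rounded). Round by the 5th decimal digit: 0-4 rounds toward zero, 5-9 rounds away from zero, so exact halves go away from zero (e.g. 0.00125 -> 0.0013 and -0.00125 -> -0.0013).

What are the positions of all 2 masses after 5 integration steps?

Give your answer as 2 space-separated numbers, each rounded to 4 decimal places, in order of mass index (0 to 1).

Step 0: x=[4.0000 6.0000] v=[0.0000 0.0000]
Step 1: x=[3.8400 6.0400] v=[-0.8000 0.2000]
Step 2: x=[3.5488 6.1120] v=[-1.4560 0.3600]
Step 3: x=[3.1788 6.2015] v=[-1.8502 0.4474]
Step 4: x=[2.7963 6.2901] v=[-1.9126 0.4429]
Step 5: x=[2.4696 6.3589] v=[-1.6336 0.3441]

Answer: 2.4696 6.3589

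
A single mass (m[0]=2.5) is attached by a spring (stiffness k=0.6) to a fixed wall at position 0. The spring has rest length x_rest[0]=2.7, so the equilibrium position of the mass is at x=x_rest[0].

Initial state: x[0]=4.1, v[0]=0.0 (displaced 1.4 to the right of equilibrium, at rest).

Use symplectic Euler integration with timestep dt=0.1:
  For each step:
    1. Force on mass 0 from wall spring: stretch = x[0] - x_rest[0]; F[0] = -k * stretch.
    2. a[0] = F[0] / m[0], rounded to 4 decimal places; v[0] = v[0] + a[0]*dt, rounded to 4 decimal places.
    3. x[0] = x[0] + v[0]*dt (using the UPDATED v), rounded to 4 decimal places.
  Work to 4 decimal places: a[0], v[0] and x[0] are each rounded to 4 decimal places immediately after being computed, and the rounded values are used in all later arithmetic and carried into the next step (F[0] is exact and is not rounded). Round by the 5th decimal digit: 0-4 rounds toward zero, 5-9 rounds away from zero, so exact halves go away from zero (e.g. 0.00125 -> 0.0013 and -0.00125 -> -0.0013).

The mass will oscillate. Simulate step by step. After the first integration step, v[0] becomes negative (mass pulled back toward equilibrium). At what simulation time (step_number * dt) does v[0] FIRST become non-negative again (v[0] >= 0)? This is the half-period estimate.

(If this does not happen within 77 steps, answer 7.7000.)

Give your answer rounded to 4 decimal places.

Answer: 6.5000

Derivation:
Step 0: x=[4.1000] v=[0.0000]
Step 1: x=[4.0966] v=[-0.0336]
Step 2: x=[4.0899] v=[-0.0671]
Step 3: x=[4.0799] v=[-0.1005]
Step 4: x=[4.0665] v=[-0.1336]
Step 5: x=[4.0499] v=[-0.1664]
Step 6: x=[4.0300] v=[-0.1988]
Step 7: x=[4.0069] v=[-0.2307]
Step 8: x=[3.9807] v=[-0.2621]
Step 9: x=[3.9514] v=[-0.2928]
Step 10: x=[3.9191] v=[-0.3228]
Step 11: x=[3.8839] v=[-0.3521]
Step 12: x=[3.8459] v=[-0.3805]
Step 13: x=[3.8051] v=[-0.4080]
Step 14: x=[3.7617] v=[-0.4345]
Step 15: x=[3.7157] v=[-0.4600]
Step 16: x=[3.6673] v=[-0.4844]
Step 17: x=[3.6165] v=[-0.5076]
Step 18: x=[3.5635] v=[-0.5296]
Step 19: x=[3.5085] v=[-0.5503]
Step 20: x=[3.4515] v=[-0.5697]
Step 21: x=[3.3927] v=[-0.5877]
Step 22: x=[3.3323] v=[-0.6043]
Step 23: x=[3.2704] v=[-0.6195]
Step 24: x=[3.2071] v=[-0.6332]
Step 25: x=[3.1426] v=[-0.6454]
Step 26: x=[3.0770] v=[-0.6560]
Step 27: x=[3.0105] v=[-0.6651]
Step 28: x=[2.9432] v=[-0.6726]
Step 29: x=[2.8754] v=[-0.6784]
Step 30: x=[2.8071] v=[-0.6826]
Step 31: x=[2.7386] v=[-0.6852]
Step 32: x=[2.6700] v=[-0.6861]
Step 33: x=[2.6015] v=[-0.6854]
Step 34: x=[2.5332] v=[-0.6830]
Step 35: x=[2.4653] v=[-0.6790]
Step 36: x=[2.3980] v=[-0.6734]
Step 37: x=[2.3314] v=[-0.6662]
Step 38: x=[2.2657] v=[-0.6574]
Step 39: x=[2.2010] v=[-0.6470]
Step 40: x=[2.1375] v=[-0.6350]
Step 41: x=[2.0754] v=[-0.6215]
Step 42: x=[2.0148] v=[-0.6065]
Step 43: x=[1.9558] v=[-0.5901]
Step 44: x=[1.8986] v=[-0.5722]
Step 45: x=[1.8433] v=[-0.5530]
Step 46: x=[1.7901] v=[-0.5324]
Step 47: x=[1.7390] v=[-0.5106]
Step 48: x=[1.6903] v=[-0.4875]
Step 49: x=[1.6440] v=[-0.4633]
Step 50: x=[1.6002] v=[-0.4380]
Step 51: x=[1.5590] v=[-0.4116]
Step 52: x=[1.5206] v=[-0.3842]
Step 53: x=[1.4850] v=[-0.3559]
Step 54: x=[1.4523] v=[-0.3267]
Step 55: x=[1.4226] v=[-0.2968]
Step 56: x=[1.3960] v=[-0.2661]
Step 57: x=[1.3725] v=[-0.2348]
Step 58: x=[1.3522] v=[-0.2029]
Step 59: x=[1.3351] v=[-0.1706]
Step 60: x=[1.3213] v=[-0.1378]
Step 61: x=[1.3108] v=[-0.1047]
Step 62: x=[1.3037] v=[-0.0714]
Step 63: x=[1.2999] v=[-0.0379]
Step 64: x=[1.2995] v=[-0.0043]
Step 65: x=[1.3024] v=[0.0293]
First v>=0 after going negative at step 65, time=6.5000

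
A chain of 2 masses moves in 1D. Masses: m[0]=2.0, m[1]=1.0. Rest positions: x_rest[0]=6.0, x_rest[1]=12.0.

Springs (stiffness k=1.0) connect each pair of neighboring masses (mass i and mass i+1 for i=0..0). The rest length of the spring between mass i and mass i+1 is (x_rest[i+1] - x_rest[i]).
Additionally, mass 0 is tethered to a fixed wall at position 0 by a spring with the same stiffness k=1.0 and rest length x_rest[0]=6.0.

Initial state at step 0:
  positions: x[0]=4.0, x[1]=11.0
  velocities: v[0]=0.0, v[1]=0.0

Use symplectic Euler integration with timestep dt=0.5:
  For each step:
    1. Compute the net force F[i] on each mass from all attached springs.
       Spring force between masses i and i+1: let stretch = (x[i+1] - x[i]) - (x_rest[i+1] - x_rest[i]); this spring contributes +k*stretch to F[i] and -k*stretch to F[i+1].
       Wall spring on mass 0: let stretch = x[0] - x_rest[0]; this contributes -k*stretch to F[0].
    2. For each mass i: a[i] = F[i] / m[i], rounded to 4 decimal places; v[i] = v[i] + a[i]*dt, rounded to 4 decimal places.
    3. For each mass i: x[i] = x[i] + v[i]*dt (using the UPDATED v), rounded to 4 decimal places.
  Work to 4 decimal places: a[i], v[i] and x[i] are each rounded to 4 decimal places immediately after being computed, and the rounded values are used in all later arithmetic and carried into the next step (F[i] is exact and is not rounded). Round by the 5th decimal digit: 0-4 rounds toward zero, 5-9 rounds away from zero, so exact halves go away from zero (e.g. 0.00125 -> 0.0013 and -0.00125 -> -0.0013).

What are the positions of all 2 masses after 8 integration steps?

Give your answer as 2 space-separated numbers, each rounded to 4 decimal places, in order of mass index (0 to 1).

Step 0: x=[4.0000 11.0000] v=[0.0000 0.0000]
Step 1: x=[4.3750 10.7500] v=[0.7500 -0.5000]
Step 2: x=[5.0000 10.4063] v=[1.2500 -0.6875]
Step 3: x=[5.6758 10.2110] v=[1.3516 -0.3907]
Step 4: x=[6.2091 10.3819] v=[1.0665 0.3417]
Step 5: x=[6.4878 11.0096] v=[0.5574 1.2553]
Step 6: x=[6.5208 12.0068] v=[0.0659 1.9944]
Step 7: x=[6.4244 13.1325] v=[-0.1928 2.2514]
Step 8: x=[6.3635 14.0812] v=[-0.1219 1.8974]

Answer: 6.3635 14.0812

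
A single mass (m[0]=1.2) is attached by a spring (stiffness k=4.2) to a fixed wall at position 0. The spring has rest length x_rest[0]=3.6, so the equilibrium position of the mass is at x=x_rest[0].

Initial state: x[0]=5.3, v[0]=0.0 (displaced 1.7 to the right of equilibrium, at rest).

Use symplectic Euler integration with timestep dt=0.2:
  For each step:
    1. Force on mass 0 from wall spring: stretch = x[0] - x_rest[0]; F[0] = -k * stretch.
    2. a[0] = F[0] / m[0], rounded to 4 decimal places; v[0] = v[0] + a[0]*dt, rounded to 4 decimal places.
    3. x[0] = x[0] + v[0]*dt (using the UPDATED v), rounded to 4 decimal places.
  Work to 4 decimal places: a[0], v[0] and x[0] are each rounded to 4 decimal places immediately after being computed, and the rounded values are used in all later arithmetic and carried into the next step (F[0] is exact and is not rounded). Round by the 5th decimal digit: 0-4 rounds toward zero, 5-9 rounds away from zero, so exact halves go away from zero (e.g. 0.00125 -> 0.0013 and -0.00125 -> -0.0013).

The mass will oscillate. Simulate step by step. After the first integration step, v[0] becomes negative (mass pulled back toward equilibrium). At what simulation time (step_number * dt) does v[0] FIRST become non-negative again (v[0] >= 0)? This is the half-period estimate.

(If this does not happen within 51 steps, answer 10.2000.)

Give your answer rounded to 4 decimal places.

Step 0: x=[5.3000] v=[0.0000]
Step 1: x=[5.0620] v=[-1.1900]
Step 2: x=[4.6193] v=[-2.2134]
Step 3: x=[4.0339] v=[-2.9269]
Step 4: x=[3.3878] v=[-3.2306]
Step 5: x=[2.7714] v=[-3.0821]
Step 6: x=[2.2710] v=[-2.5021]
Step 7: x=[1.9566] v=[-1.5718]
Step 8: x=[1.8723] v=[-0.4214]
Step 9: x=[2.0299] v=[0.7880]
First v>=0 after going negative at step 9, time=1.8000

Answer: 1.8000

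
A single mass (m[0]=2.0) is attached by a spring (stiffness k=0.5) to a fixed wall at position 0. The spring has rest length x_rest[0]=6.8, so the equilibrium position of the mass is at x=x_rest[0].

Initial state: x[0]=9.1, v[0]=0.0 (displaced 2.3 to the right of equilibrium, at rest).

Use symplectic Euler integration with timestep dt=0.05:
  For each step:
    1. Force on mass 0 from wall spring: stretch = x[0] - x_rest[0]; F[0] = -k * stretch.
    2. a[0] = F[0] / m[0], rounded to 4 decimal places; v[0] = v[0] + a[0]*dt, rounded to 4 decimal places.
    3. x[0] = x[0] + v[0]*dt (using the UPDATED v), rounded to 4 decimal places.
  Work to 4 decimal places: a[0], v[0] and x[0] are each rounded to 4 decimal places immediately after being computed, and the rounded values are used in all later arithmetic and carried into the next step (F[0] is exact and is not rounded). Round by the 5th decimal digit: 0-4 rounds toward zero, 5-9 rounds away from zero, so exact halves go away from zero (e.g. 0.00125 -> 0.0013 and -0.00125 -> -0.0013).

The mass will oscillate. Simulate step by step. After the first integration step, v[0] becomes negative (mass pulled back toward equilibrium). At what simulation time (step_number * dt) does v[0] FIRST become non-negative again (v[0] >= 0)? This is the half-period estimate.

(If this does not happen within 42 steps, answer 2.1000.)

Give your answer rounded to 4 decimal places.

Answer: 2.1000

Derivation:
Step 0: x=[9.1000] v=[0.0000]
Step 1: x=[9.0986] v=[-0.0288]
Step 2: x=[9.0957] v=[-0.0575]
Step 3: x=[9.0914] v=[-0.0862]
Step 4: x=[9.0857] v=[-0.1148]
Step 5: x=[9.0785] v=[-0.1434]
Step 6: x=[9.0699] v=[-0.1719]
Step 7: x=[9.0599] v=[-0.2003]
Step 8: x=[9.0485] v=[-0.2286]
Step 9: x=[9.0357] v=[-0.2567]
Step 10: x=[9.0215] v=[-0.2846]
Step 11: x=[9.0059] v=[-0.3124]
Step 12: x=[8.9889] v=[-0.3400]
Step 13: x=[8.9705] v=[-0.3674]
Step 14: x=[8.9508] v=[-0.3945]
Step 15: x=[8.9297] v=[-0.4214]
Step 16: x=[8.9073] v=[-0.4480]
Step 17: x=[8.8836] v=[-0.4743]
Step 18: x=[8.8586] v=[-0.5003]
Step 19: x=[8.8323] v=[-0.5260]
Step 20: x=[8.8047] v=[-0.5514]
Step 21: x=[8.7759] v=[-0.5765]
Step 22: x=[8.7458] v=[-0.6012]
Step 23: x=[8.7145] v=[-0.6255]
Step 24: x=[8.6820] v=[-0.6494]
Step 25: x=[8.6484] v=[-0.6729]
Step 26: x=[8.6136] v=[-0.6960]
Step 27: x=[8.5777] v=[-0.7187]
Step 28: x=[8.5407] v=[-0.7409]
Step 29: x=[8.5026] v=[-0.7627]
Step 30: x=[8.4634] v=[-0.7840]
Step 31: x=[8.4232] v=[-0.8048]
Step 32: x=[8.3819] v=[-0.8251]
Step 33: x=[8.3397] v=[-0.8449]
Step 34: x=[8.2965] v=[-0.8641]
Step 35: x=[8.2524] v=[-0.8828]
Step 36: x=[8.2074] v=[-0.9010]
Step 37: x=[8.1615] v=[-0.9186]
Step 38: x=[8.1147] v=[-0.9356]
Step 39: x=[8.0671] v=[-0.9520]
Step 40: x=[8.0187] v=[-0.9678]
Step 41: x=[7.9696] v=[-0.9830]
Step 42: x=[7.9197] v=[-0.9976]
v[0] did not become non-negative within 42 steps; using fallback time=2.1000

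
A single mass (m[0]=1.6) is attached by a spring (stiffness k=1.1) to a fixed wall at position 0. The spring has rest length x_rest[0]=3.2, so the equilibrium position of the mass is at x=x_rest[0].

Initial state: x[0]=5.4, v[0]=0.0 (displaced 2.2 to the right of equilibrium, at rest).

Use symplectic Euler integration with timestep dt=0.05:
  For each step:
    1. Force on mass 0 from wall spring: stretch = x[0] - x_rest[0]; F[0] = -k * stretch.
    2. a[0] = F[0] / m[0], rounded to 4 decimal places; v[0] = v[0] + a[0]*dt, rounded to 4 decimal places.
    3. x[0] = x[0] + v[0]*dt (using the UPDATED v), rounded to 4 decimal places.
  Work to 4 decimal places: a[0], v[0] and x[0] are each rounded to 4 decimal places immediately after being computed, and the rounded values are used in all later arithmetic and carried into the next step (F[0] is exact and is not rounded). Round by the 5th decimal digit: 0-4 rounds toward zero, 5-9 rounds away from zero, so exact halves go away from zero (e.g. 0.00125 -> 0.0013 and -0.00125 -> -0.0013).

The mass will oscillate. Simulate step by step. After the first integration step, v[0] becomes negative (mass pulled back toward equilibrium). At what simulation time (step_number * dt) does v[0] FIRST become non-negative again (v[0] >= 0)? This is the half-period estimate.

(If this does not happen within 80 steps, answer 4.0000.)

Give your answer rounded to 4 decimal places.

Step 0: x=[5.4000] v=[0.0000]
Step 1: x=[5.3962] v=[-0.0756]
Step 2: x=[5.3886] v=[-0.1511]
Step 3: x=[5.3773] v=[-0.2263]
Step 4: x=[5.3622] v=[-0.3011]
Step 5: x=[5.3434] v=[-0.3754]
Step 6: x=[5.3209] v=[-0.4491]
Step 7: x=[5.2948] v=[-0.5220]
Step 8: x=[5.2651] v=[-0.5940]
Step 9: x=[5.2319] v=[-0.6650]
Step 10: x=[5.1952] v=[-0.7348]
Step 11: x=[5.1550] v=[-0.8034]
Step 12: x=[5.1115] v=[-0.8706]
Step 13: x=[5.0647] v=[-0.9363]
Step 14: x=[5.0147] v=[-1.0004]
Step 15: x=[4.9616] v=[-1.0628]
Step 16: x=[4.9054] v=[-1.1234]
Step 17: x=[4.8463] v=[-1.1820]
Step 18: x=[4.7844] v=[-1.2386]
Step 19: x=[4.7197] v=[-1.2931]
Step 20: x=[4.6524] v=[-1.3453]
Step 21: x=[4.5826] v=[-1.3952]
Step 22: x=[4.5105] v=[-1.4427]
Step 23: x=[4.4361] v=[-1.4878]
Step 24: x=[4.3596] v=[-1.5303]
Step 25: x=[4.2811] v=[-1.5702]
Step 26: x=[4.2007] v=[-1.6074]
Step 27: x=[4.1186] v=[-1.6418]
Step 28: x=[4.0349] v=[-1.6734]
Step 29: x=[3.9498] v=[-1.7021]
Step 30: x=[3.8634] v=[-1.7279]
Step 31: x=[3.7759] v=[-1.7507]
Step 32: x=[3.6874] v=[-1.7705]
Step 33: x=[3.5980] v=[-1.7873]
Step 34: x=[3.5080] v=[-1.8010]
Step 35: x=[3.4174] v=[-1.8116]
Step 36: x=[3.3264] v=[-1.8191]
Step 37: x=[3.2352] v=[-1.8234]
Step 38: x=[3.1440] v=[-1.8246]
Step 39: x=[3.0529] v=[-1.8227]
Step 40: x=[2.9620] v=[-1.8176]
Step 41: x=[2.8715] v=[-1.8094]
Step 42: x=[2.7816] v=[-1.7981]
Step 43: x=[2.6924] v=[-1.7837]
Step 44: x=[2.6041] v=[-1.7663]
Step 45: x=[2.5168] v=[-1.7458]
Step 46: x=[2.4307] v=[-1.7223]
Step 47: x=[2.3459] v=[-1.6959]
Step 48: x=[2.2626] v=[-1.6665]
Step 49: x=[2.1809] v=[-1.6343]
Step 50: x=[2.1009] v=[-1.5993]
Step 51: x=[2.0228] v=[-1.5615]
Step 52: x=[1.9468] v=[-1.5210]
Step 53: x=[1.8729] v=[-1.4779]
Step 54: x=[1.8013] v=[-1.4323]
Step 55: x=[1.7321] v=[-1.3842]
Step 56: x=[1.6654] v=[-1.3337]
Step 57: x=[1.6014] v=[-1.2810]
Step 58: x=[1.5401] v=[-1.2261]
Step 59: x=[1.4817] v=[-1.1690]
Step 60: x=[1.4262] v=[-1.1099]
Step 61: x=[1.3738] v=[-1.0489]
Step 62: x=[1.3245] v=[-0.9861]
Step 63: x=[1.2784] v=[-0.9216]
Step 64: x=[1.2356] v=[-0.8555]
Step 65: x=[1.1962] v=[-0.7880]
Step 66: x=[1.1602] v=[-0.7191]
Step 67: x=[1.1278] v=[-0.6490]
Step 68: x=[1.0989] v=[-0.5778]
Step 69: x=[1.0736] v=[-0.5056]
Step 70: x=[1.0520] v=[-0.4325]
Step 71: x=[1.0341] v=[-0.3587]
Step 72: x=[1.0199] v=[-0.2842]
Step 73: x=[1.0094] v=[-0.2093]
Step 74: x=[1.0027] v=[-0.1340]
Step 75: x=[0.9998] v=[-0.0585]
Step 76: x=[1.0007] v=[0.0171]
First v>=0 after going negative at step 76, time=3.8000

Answer: 3.8000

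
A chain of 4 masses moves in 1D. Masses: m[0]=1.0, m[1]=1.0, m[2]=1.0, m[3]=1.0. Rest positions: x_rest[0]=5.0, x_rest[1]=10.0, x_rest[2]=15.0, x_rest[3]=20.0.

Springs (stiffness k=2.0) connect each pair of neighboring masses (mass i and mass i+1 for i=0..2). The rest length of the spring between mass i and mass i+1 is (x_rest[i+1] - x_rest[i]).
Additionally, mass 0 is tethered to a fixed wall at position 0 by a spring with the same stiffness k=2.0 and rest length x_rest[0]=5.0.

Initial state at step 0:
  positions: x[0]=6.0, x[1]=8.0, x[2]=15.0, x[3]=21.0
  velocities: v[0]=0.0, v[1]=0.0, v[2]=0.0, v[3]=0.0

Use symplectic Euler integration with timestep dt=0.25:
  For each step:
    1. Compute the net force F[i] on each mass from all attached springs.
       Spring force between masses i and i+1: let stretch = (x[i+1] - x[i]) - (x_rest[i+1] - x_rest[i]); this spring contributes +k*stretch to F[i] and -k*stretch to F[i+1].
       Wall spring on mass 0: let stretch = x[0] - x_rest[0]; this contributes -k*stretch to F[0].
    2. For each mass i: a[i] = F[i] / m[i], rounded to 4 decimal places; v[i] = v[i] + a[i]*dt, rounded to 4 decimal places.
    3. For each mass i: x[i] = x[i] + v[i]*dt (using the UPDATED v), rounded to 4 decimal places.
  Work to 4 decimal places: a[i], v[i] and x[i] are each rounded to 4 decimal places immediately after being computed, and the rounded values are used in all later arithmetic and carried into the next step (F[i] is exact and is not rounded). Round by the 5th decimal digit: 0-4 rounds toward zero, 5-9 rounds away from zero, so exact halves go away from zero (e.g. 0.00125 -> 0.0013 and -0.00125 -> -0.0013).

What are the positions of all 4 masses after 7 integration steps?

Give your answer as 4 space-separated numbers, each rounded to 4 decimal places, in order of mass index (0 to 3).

Answer: 5.2610 10.4363 15.8634 18.8909

Derivation:
Step 0: x=[6.0000 8.0000 15.0000 21.0000] v=[0.0000 0.0000 0.0000 0.0000]
Step 1: x=[5.5000 8.6250 14.8750 20.8750] v=[-2.0000 2.5000 -0.5000 -0.5000]
Step 2: x=[4.7031 9.6406 14.7188 20.6250] v=[-3.1875 4.0625 -0.6250 -1.0000]
Step 3: x=[3.9355 10.6738 14.6661 20.2617] v=[-3.0703 4.1329 -0.2110 -1.4531]
Step 4: x=[3.5183 11.3638 14.8138 19.8240] v=[-1.6689 2.7599 0.5907 -1.7509]
Step 5: x=[3.6420 11.5044 15.1565 19.3850] v=[0.4947 0.5622 1.3708 -1.7560]
Step 6: x=[4.2932 11.1187 15.5713 19.0424] v=[2.6049 -1.5430 1.6590 -1.3703]
Step 7: x=[5.2610 10.4363 15.8634 18.8909] v=[3.8711 -2.7295 1.1683 -0.6059]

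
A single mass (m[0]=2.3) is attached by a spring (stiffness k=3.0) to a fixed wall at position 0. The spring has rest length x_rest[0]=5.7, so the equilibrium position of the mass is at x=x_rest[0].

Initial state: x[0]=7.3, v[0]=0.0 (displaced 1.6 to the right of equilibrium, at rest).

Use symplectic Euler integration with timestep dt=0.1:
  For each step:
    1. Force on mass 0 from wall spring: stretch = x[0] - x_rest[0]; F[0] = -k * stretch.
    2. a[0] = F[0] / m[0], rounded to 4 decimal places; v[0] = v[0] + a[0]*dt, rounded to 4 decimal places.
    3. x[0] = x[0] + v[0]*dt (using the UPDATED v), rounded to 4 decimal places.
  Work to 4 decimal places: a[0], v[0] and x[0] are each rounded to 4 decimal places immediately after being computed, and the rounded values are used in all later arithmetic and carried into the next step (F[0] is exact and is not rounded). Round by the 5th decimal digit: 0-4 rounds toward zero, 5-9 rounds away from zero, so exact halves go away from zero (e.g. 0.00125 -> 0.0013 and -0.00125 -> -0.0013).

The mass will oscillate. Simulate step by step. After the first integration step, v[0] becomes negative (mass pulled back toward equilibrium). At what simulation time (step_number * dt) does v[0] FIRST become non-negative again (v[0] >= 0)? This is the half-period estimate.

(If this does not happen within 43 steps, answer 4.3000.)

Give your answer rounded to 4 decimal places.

Answer: 2.8000

Derivation:
Step 0: x=[7.3000] v=[0.0000]
Step 1: x=[7.2791] v=[-0.2087]
Step 2: x=[7.2376] v=[-0.4147]
Step 3: x=[7.1761] v=[-0.6153]
Step 4: x=[7.0953] v=[-0.8078]
Step 5: x=[6.9963] v=[-0.9898]
Step 6: x=[6.8804] v=[-1.1589]
Step 7: x=[6.7491] v=[-1.3129]
Step 8: x=[6.6041] v=[-1.4497]
Step 9: x=[6.4473] v=[-1.5676]
Step 10: x=[6.2808] v=[-1.6651]
Step 11: x=[6.1067] v=[-1.7409]
Step 12: x=[5.9273] v=[-1.7940]
Step 13: x=[5.7449] v=[-1.8237]
Step 14: x=[5.5619] v=[-1.8296]
Step 15: x=[5.3807] v=[-1.8116]
Step 16: x=[5.2037] v=[-1.7700]
Step 17: x=[5.0332] v=[-1.7053]
Step 18: x=[4.8714] v=[-1.6183]
Step 19: x=[4.7204] v=[-1.5102]
Step 20: x=[4.5822] v=[-1.3824]
Step 21: x=[4.4585] v=[-1.2366]
Step 22: x=[4.3510] v=[-1.0747]
Step 23: x=[4.2611] v=[-0.8987]
Step 24: x=[4.1900] v=[-0.7110]
Step 25: x=[4.1386] v=[-0.5140]
Step 26: x=[4.1076] v=[-0.3103]
Step 27: x=[4.0973] v=[-0.1026]
Step 28: x=[4.1080] v=[0.1065]
First v>=0 after going negative at step 28, time=2.8000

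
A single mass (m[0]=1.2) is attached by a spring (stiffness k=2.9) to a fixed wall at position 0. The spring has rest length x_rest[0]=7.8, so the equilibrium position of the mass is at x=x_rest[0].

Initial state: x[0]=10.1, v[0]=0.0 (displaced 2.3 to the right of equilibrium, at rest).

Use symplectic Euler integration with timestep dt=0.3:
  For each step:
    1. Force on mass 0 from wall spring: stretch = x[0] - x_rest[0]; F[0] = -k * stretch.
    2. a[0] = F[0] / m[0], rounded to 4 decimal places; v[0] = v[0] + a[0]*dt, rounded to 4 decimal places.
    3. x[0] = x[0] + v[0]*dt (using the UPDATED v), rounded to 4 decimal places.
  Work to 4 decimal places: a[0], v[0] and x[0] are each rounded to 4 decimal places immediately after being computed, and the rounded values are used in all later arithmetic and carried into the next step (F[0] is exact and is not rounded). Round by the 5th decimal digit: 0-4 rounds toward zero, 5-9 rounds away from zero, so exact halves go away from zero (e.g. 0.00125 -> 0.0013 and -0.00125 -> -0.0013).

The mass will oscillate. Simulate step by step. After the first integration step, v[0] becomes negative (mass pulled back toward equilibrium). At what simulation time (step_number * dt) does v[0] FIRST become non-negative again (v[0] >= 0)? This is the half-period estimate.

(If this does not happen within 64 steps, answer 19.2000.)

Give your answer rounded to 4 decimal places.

Answer: 2.1000

Derivation:
Step 0: x=[10.1000] v=[0.0000]
Step 1: x=[9.5998] v=[-1.6675]
Step 2: x=[8.7081] v=[-2.9724]
Step 3: x=[7.6189] v=[-3.6308]
Step 4: x=[6.5691] v=[-3.4995]
Step 5: x=[5.7870] v=[-2.6071]
Step 6: x=[5.4427] v=[-1.1477]
Step 7: x=[5.6111] v=[0.5613]
First v>=0 after going negative at step 7, time=2.1000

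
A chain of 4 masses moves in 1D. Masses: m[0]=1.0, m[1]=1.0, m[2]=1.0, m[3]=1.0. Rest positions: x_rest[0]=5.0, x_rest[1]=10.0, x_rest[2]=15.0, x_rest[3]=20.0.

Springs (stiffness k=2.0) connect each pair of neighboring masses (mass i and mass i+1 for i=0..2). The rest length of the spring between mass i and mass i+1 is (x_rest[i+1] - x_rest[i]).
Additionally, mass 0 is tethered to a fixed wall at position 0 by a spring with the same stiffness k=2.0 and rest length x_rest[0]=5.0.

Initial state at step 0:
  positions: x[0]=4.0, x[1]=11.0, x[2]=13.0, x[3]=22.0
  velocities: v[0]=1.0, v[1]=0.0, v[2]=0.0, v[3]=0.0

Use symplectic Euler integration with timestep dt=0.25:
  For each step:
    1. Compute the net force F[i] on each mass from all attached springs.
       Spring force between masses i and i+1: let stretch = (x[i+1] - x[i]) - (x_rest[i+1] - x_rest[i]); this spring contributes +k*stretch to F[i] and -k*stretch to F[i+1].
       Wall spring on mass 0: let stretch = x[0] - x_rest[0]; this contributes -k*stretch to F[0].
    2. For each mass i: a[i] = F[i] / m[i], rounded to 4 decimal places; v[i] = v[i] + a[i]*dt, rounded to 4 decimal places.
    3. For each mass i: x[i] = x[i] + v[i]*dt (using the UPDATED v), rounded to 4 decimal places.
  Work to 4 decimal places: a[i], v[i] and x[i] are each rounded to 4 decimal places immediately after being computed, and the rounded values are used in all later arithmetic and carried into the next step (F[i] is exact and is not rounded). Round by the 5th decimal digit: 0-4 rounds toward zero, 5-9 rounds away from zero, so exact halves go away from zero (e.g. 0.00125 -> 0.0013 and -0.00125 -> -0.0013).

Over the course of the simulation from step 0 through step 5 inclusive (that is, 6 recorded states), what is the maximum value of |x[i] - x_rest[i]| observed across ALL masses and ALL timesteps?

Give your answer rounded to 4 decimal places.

Answer: 2.3687

Derivation:
Step 0: x=[4.0000 11.0000 13.0000 22.0000] v=[1.0000 0.0000 0.0000 0.0000]
Step 1: x=[4.6250 10.3750 13.8750 21.5000] v=[2.5000 -2.5000 3.5000 -2.0000]
Step 2: x=[5.3906 9.4688 15.2656 20.6719] v=[3.0625 -3.6250 5.5625 -3.3125]
Step 3: x=[5.9922 8.7774 16.6074 19.7930] v=[2.4063 -2.7657 5.3673 -3.5157]
Step 4: x=[6.1929 8.7166 17.3687 19.1409] v=[0.8028 -0.2433 3.0451 -2.6085]
Step 5: x=[5.9350 9.4218 17.2700 18.8923] v=[-1.0318 2.8209 -0.3949 -0.9946]
Max displacement = 2.3687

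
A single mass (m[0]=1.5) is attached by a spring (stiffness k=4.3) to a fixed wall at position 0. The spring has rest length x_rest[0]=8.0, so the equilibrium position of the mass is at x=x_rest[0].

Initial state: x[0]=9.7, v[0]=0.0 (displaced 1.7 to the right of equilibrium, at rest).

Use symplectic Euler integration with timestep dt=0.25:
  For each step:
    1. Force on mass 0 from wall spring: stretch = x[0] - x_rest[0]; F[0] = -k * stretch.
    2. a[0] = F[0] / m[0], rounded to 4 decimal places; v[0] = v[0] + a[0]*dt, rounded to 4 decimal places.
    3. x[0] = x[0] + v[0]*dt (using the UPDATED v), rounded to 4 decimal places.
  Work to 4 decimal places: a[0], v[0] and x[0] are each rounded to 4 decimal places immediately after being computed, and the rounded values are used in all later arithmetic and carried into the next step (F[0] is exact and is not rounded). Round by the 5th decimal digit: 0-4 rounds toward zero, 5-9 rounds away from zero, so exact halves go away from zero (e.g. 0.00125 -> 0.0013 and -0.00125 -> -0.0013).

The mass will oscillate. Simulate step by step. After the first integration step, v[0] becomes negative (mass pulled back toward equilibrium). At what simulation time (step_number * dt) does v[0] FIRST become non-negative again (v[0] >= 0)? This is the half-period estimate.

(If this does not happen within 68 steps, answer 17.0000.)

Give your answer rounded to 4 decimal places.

Answer: 2.0000

Derivation:
Step 0: x=[9.7000] v=[0.0000]
Step 1: x=[9.3954] v=[-1.2183]
Step 2: x=[8.8408] v=[-2.2183]
Step 3: x=[8.1356] v=[-2.8209]
Step 4: x=[7.4061] v=[-2.9181]
Step 5: x=[6.7830] v=[-2.4925]
Step 6: x=[6.3779] v=[-1.6203]
Step 7: x=[6.2635] v=[-0.4578]
Step 8: x=[6.4602] v=[0.7867]
First v>=0 after going negative at step 8, time=2.0000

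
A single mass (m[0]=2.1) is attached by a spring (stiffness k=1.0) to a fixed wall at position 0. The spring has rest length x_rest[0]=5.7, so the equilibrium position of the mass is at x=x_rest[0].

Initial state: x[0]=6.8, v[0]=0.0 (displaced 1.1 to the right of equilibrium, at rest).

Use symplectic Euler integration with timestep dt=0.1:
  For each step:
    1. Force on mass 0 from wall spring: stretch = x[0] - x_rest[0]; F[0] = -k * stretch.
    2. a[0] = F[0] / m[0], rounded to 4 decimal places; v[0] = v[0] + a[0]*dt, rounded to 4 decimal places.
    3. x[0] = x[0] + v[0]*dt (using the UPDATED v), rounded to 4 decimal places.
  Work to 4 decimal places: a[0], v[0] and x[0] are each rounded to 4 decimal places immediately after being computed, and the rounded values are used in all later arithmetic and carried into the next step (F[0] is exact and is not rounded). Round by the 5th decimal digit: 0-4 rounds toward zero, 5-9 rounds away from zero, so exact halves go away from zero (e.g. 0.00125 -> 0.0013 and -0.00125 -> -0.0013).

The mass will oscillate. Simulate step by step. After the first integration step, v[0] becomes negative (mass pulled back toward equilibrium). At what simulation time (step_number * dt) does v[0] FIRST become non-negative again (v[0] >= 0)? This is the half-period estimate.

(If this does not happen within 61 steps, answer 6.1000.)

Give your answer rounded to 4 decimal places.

Step 0: x=[6.8000] v=[0.0000]
Step 1: x=[6.7948] v=[-0.0524]
Step 2: x=[6.7844] v=[-0.1045]
Step 3: x=[6.7688] v=[-0.1561]
Step 4: x=[6.7481] v=[-0.2070]
Step 5: x=[6.7224] v=[-0.2569]
Step 6: x=[6.6918] v=[-0.3056]
Step 7: x=[6.6565] v=[-0.3528]
Step 8: x=[6.6167] v=[-0.3984]
Step 9: x=[6.5725] v=[-0.4421]
Step 10: x=[6.5241] v=[-0.4837]
Step 11: x=[6.4718] v=[-0.5229]
Step 12: x=[6.4158] v=[-0.5597]
Step 13: x=[6.3564] v=[-0.5938]
Step 14: x=[6.2939] v=[-0.6251]
Step 15: x=[6.2286] v=[-0.6534]
Step 16: x=[6.1607] v=[-0.6786]
Step 17: x=[6.0907] v=[-0.7005]
Step 18: x=[6.0188] v=[-0.7191]
Step 19: x=[5.9454] v=[-0.7343]
Step 20: x=[5.8708] v=[-0.7460]
Step 21: x=[5.7954] v=[-0.7541]
Step 22: x=[5.7195] v=[-0.7586]
Step 23: x=[5.6436] v=[-0.7595]
Step 24: x=[5.5679] v=[-0.7568]
Step 25: x=[5.4929] v=[-0.7505]
Step 26: x=[5.4188] v=[-0.7406]
Step 27: x=[5.3461] v=[-0.7272]
Step 28: x=[5.2751] v=[-0.7104]
Step 29: x=[5.2061] v=[-0.6902]
Step 30: x=[5.1394] v=[-0.6667]
Step 31: x=[5.0754] v=[-0.6400]
Step 32: x=[5.0144] v=[-0.6103]
Step 33: x=[4.9566] v=[-0.5777]
Step 34: x=[4.9024] v=[-0.5423]
Step 35: x=[4.8520] v=[-0.5043]
Step 36: x=[4.8056] v=[-0.4639]
Step 37: x=[4.7635] v=[-0.4213]
Step 38: x=[4.7258] v=[-0.3767]
Step 39: x=[4.6928] v=[-0.3303]
Step 40: x=[4.6646] v=[-0.2823]
Step 41: x=[4.6413] v=[-0.2330]
Step 42: x=[4.6230] v=[-0.1826]
Step 43: x=[4.6099] v=[-0.1313]
Step 44: x=[4.6020] v=[-0.0794]
Step 45: x=[4.5993] v=[-0.0271]
Step 46: x=[4.6018] v=[0.0253]
First v>=0 after going negative at step 46, time=4.6000

Answer: 4.6000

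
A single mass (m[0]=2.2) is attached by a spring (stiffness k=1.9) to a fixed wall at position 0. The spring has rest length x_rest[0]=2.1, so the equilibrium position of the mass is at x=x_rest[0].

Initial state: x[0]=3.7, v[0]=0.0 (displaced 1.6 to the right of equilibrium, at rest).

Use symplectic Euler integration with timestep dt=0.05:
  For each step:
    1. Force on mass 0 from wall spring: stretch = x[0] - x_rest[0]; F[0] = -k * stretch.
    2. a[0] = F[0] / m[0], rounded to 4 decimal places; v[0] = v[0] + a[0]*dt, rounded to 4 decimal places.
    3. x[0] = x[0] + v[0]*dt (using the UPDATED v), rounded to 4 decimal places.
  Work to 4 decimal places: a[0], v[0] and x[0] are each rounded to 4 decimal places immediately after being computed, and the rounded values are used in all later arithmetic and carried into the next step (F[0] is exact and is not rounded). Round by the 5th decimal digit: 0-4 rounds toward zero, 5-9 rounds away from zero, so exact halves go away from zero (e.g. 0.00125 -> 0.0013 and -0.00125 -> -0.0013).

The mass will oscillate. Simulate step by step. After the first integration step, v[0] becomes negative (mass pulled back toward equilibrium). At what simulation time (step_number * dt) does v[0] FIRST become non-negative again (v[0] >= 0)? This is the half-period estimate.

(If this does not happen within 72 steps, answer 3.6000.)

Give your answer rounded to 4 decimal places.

Step 0: x=[3.7000] v=[0.0000]
Step 1: x=[3.6965] v=[-0.0691]
Step 2: x=[3.6896] v=[-0.1380]
Step 3: x=[3.6793] v=[-0.2066]
Step 4: x=[3.6656] v=[-0.2748]
Step 5: x=[3.6485] v=[-0.3424]
Step 6: x=[3.6280] v=[-0.4093]
Step 7: x=[3.6042] v=[-0.4753]
Step 8: x=[3.5772] v=[-0.5403]
Step 9: x=[3.5470] v=[-0.6041]
Step 10: x=[3.5137] v=[-0.6666]
Step 11: x=[3.4773] v=[-0.7276]
Step 12: x=[3.4379] v=[-0.7871]
Step 13: x=[3.3957] v=[-0.8449]
Step 14: x=[3.3507] v=[-0.9009]
Step 15: x=[3.3030] v=[-0.9549]
Step 16: x=[3.2527] v=[-1.0069]
Step 17: x=[3.1999] v=[-1.0567]
Step 18: x=[3.1447] v=[-1.1042]
Step 19: x=[3.0872] v=[-1.1493]
Step 20: x=[3.0276] v=[-1.1919]
Step 21: x=[2.9660] v=[-1.2320]
Step 22: x=[2.9025] v=[-1.2694]
Step 23: x=[2.8373] v=[-1.3041]
Step 24: x=[2.7705] v=[-1.3359]
Step 25: x=[2.7023] v=[-1.3649]
Step 26: x=[2.6328] v=[-1.3909]
Step 27: x=[2.5621] v=[-1.4139]
Step 28: x=[2.4904] v=[-1.4339]
Step 29: x=[2.4179] v=[-1.4508]
Step 30: x=[2.3447] v=[-1.4645]
Step 31: x=[2.2709] v=[-1.4751]
Step 32: x=[2.1968] v=[-1.4825]
Step 33: x=[2.1225] v=[-1.4867]
Step 34: x=[2.0481] v=[-1.4877]
Step 35: x=[1.9738] v=[-1.4855]
Step 36: x=[1.8998] v=[-1.4801]
Step 37: x=[1.8262] v=[-1.4715]
Step 38: x=[1.7532] v=[-1.4597]
Step 39: x=[1.6810] v=[-1.4447]
Step 40: x=[1.6097] v=[-1.4266]
Step 41: x=[1.5394] v=[-1.4054]
Step 42: x=[1.4703] v=[-1.3812]
Step 43: x=[1.4026] v=[-1.3540]
Step 44: x=[1.3364] v=[-1.3239]
Step 45: x=[1.2719] v=[-1.2909]
Step 46: x=[1.2091] v=[-1.2551]
Step 47: x=[1.1483] v=[-1.2166]
Step 48: x=[1.0895] v=[-1.1755]
Step 49: x=[1.0329] v=[-1.1319]
Step 50: x=[0.9786] v=[-1.0858]
Step 51: x=[0.9267] v=[-1.0374]
Step 52: x=[0.8774] v=[-0.9867]
Step 53: x=[0.8307] v=[-0.9339]
Step 54: x=[0.7867] v=[-0.8791]
Step 55: x=[0.7456] v=[-0.8224]
Step 56: x=[0.7074] v=[-0.7639]
Step 57: x=[0.6722] v=[-0.7038]
Step 58: x=[0.6401] v=[-0.6421]
Step 59: x=[0.6111] v=[-0.5791]
Step 60: x=[0.5854] v=[-0.5148]
Step 61: x=[0.5629] v=[-0.4494]
Step 62: x=[0.5438] v=[-0.3830]
Step 63: x=[0.5280] v=[-0.3158]
Step 64: x=[0.5156] v=[-0.2479]
Step 65: x=[0.5066] v=[-0.1795]
Step 66: x=[0.5011] v=[-0.1107]
Step 67: x=[0.4990] v=[-0.0417]
Step 68: x=[0.5004] v=[0.0274]
First v>=0 after going negative at step 68, time=3.4000

Answer: 3.4000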